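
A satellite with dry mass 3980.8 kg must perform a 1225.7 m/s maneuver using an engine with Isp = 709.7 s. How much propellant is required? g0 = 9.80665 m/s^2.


ve = Isp * g0 = 709.7 * 9.80665 = 6959.779505 m/s
mass ratio = exp(dv/ve) = exp(1225.7/6959.779505) = 1.19257150
m_prop = m_dry * (mr - 1) = 3980.8 * (1.19257150 - 1)
m_prop = 766.5886 kg

766.5886 kg


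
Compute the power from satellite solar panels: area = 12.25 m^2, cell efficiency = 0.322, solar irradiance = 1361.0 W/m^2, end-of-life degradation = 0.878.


P = area * eta * S * degradation
P = 12.25 * 0.322 * 1361.0 * 0.878
P = 4713.5118 W

4713.5118 W


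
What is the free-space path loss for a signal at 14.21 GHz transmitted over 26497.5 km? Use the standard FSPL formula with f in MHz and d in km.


f = 14.21 GHz = 14210.0000 MHz
d = 26497.5 km
FSPL = 32.44 + 20*log10(14210.0000) + 20*log10(26497.5)
FSPL = 32.44 + 83.0519 + 88.4641
FSPL = 203.9560 dB

203.9560 dB


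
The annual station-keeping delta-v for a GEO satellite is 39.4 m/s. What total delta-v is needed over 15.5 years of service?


dV = rate * years = 39.4 * 15.5
dV = 610.7000 m/s

610.7000 m/s


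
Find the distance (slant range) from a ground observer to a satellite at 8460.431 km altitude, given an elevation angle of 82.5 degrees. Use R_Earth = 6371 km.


h = 8460.431 km, el = 82.5 deg
d = -R_E*sin(el) + sqrt((R_E*sin(el))^2 + 2*R_E*h + h^2)
d = -6371.0000*sin(1.4399) + sqrt((6371.0000*0.9914449)^2 + 2*6371.0000*8460.431 + 8460.431^2)
d = 8491.6045 km

8491.6045 km


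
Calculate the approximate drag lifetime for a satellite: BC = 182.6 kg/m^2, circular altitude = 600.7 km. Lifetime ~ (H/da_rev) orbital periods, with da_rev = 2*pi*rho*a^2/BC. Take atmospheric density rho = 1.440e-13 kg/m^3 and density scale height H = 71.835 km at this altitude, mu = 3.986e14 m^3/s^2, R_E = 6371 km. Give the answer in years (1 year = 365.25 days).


a = R_E + alt = 6971.7000 km = 6.9717e+06 m
da_rev = 2*pi*rho*a^2/BC = 2*pi*1.440e-13*(6.9717e+06)^2/182.6 = 0.240834649 m per revolution
N = H/da_rev = 71835.0000 m / 0.240834649 m = 298275.1876 revolutions
P = 2*pi*sqrt(a^3/mu) = 5793.2098 s
lifetime = N*P = 298275.1876 * 5793.2098 = 1.7279707e+09 s = 19999.6614 days
years = 19999.6614 / 365.25 = 54.7561 years

54.7561 years


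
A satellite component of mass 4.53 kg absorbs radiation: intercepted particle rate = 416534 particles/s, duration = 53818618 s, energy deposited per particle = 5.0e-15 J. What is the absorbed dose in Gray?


Total energy deposited = rate * time * E_per
  = 416534 * 53818618 * 5.0e-15 = 0.1120864 J
Dose = E_total / mass = 0.1120864 / 4.53
Dose = 0.02474314 Gy

0.0247 Gy


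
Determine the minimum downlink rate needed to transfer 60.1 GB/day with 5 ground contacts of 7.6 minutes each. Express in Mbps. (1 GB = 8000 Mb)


total contact time = 5 * 7.6 * 60 = 2280.0000 s
data = 60.1 GB = 480800.0000 Mb
rate = 480800.0000 / 2280.0000 = 210.8772 Mbps

210.8772 Mbps


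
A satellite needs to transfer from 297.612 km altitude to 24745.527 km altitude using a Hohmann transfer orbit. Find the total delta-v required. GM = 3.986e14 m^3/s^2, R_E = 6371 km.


r1 = 6668.6120 km = 6.668612e+06 m
r2 = 31116.5270 km = 3.1116527e+07 m
dv1 = sqrt(mu/r1)*(sqrt(2*r2/(r1+r2)) - 1) = 2190.7684 m/s
dv2 = sqrt(mu/r2)*(1 - sqrt(2*r1/(r1+r2))) = 1452.6922 m/s
total dv = |dv1| + |dv2| = 2190.7684 + 1452.6922 = 3643.4606 m/s = 3.6435 km/s

3.6435 km/s


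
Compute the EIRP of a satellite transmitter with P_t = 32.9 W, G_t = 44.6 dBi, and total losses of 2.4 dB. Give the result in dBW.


Pt = 32.9 W = 15.1720 dBW
EIRP = Pt_dBW + Gt - losses = 15.1720 + 44.6 - 2.4 = 57.3720 dBW

57.3720 dBW


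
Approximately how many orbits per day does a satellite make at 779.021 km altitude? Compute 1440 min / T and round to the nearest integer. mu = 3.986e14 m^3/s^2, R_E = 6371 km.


r = 7.150021e+06 m
T = 2*pi*sqrt(r^3/mu) = 6016.8917 s = 100.2815 min
revs/day = 1440 / 100.2815 = 14.3596
Rounded: 14 revolutions per day

14 revolutions per day


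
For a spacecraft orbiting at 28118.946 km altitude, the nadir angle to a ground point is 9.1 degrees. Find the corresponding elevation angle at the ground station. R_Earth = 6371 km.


r = R_E + alt = 34489.9460 km
Law of sines in the satellite / Earth-center / ground-point triangle:
  sin(nadir)/R_E = sin(90 + el)/r  =>  cos(el) = (r/R_E)*sin(nadir)
cos(el) = (34489.9460 / 6371.0000) * sin(9.1 deg) = 0.856202
el = arccos(0.856202) = 31.1072 deg
(Earth-central angle = 90 - nadir - el = 49.7928 deg)

31.1072 degrees


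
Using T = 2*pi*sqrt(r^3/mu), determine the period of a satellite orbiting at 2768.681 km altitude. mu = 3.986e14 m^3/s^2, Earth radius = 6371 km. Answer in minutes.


r = 9139.6810 km = 9.139681e+06 m
T = 2*pi*sqrt(r^3/mu) = 2*pi*sqrt(7.63472e+20 / 3.986e14)
T = 8695.7647 s = 144.9294 min

144.9294 minutes


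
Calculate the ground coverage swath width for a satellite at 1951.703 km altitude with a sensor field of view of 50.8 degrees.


FOV = 50.8 deg = 0.8866273 rad
swath = 2 * alt * tan(FOV/2) = 2 * 1951.703 * tan(0.4433136)
swath = 2 * 1951.703 * 0.4748349
swath = 1853.4734 km

1853.4734 km


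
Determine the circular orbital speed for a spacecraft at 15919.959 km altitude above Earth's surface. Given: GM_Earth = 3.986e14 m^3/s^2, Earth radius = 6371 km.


r = R_E + alt = 6371.0 + 15919.959 = 22290.9590 km = 2.2290959e+07 m
v = sqrt(mu/r) = sqrt(3.986e14 / 2.2290959e+07) = 4228.6746 m/s = 4.2287 km/s

4.2287 km/s


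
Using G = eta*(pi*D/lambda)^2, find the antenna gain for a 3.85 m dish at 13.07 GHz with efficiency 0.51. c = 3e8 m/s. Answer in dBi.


lambda = c/f = 3e8 / 1.307e+10 = 0.02295333 m
G = eta*(pi*D/lambda)^2 = 0.51*(pi*3.85/0.02295333)^2
G = 141611.9967 (linear)
G = 10*log10(141611.9967) = 51.5110 dBi

51.5110 dBi


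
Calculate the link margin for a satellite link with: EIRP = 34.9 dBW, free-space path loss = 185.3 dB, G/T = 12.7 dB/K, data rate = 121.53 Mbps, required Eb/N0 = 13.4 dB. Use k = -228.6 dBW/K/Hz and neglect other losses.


C/N0 = EIRP - FSPL + G/T - k = 34.9 - 185.3 + 12.7 - (-228.6)
C/N0 = 90.9000 dB-Hz
R_b = 121.53 Mbps = 1.2153e+08 bps -> 10*log10(R_b) = 80.8468 dB-Hz
Eb/N0 = C/N0 - 10*log10(R_b) = 90.9000 - 80.8468 = 10.0532 dB
Margin = Eb/N0 - Eb/N0_req = 10.0532 - 13.4 = -3.3468 dB (negative margin: link does not close)

-3.3468 dB


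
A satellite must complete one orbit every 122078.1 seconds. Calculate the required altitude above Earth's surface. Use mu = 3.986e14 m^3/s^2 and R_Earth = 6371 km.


T = 122078.1 s
r = (mu*T^2/(4*pi^2))^(1/3) = (3.986e14 * 122078.1^2 / (4*pi^2))^(1/3)
r = 5.3188494e+07 m = 53188.4940 km
alt = r - R_E = 53188.4940 - 6371 = 46817.4940 km

46817.4940 km


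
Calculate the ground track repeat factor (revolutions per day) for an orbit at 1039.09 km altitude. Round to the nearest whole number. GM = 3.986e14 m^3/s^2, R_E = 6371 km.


r = 7.41009e+06 m
T = 2*pi*sqrt(r^3/mu) = 6348.1393 s = 105.8023 min
revs/day = 1440 / 105.8023 = 13.6103
Rounded: 14 revolutions per day

14 revolutions per day


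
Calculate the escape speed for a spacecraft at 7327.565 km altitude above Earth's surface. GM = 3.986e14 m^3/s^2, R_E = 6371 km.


r = 6371.0 + 7327.565 = 13698.5650 km = 1.3698565e+07 m
v_esc = sqrt(2*mu/r) = sqrt(2*3.986e14 / 1.3698565e+07)
v_esc = 7628.6222 m/s = 7.6286 km/s

7.6286 km/s


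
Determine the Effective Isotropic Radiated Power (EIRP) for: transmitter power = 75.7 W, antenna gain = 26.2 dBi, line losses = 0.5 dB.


Pt = 75.7 W = 18.7910 dBW
EIRP = Pt_dBW + Gt - losses = 18.7910 + 26.2 - 0.5 = 44.4910 dBW

44.4910 dBW


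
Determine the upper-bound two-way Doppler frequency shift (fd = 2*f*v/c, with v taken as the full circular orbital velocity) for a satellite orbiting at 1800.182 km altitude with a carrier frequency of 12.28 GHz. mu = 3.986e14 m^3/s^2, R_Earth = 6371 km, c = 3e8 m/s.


r = 8.171182e+06 m
v = sqrt(mu/r) = 6984.3534 m/s (worst-case radial velocity)
f = 12.28 GHz = 1.228e+10 Hz
fd = 2*f*v/c = 2*1.228e+10*6984.3534/3.0e+08
fd = 571785.7307 Hz

571785.7307 Hz


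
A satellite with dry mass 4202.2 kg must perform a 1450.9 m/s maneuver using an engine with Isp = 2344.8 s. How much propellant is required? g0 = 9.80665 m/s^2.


ve = Isp * g0 = 2344.8 * 9.80665 = 22994.632920 m/s
mass ratio = exp(dv/ve) = exp(1450.9/22994.632920) = 1.06513051
m_prop = m_dry * (mr - 1) = 4202.2 * (1.06513051 - 1)
m_prop = 273.6914 kg

273.6914 kg


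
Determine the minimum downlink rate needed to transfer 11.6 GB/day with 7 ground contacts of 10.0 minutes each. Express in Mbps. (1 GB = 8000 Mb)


total contact time = 7 * 10.0 * 60 = 4200.0000 s
data = 11.6 GB = 92800.0000 Mb
rate = 92800.0000 / 4200.0000 = 22.0952 Mbps

22.0952 Mbps


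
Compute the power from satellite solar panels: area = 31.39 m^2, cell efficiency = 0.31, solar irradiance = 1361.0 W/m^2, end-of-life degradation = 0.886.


P = area * eta * S * degradation
P = 31.39 * 0.31 * 1361.0 * 0.886
P = 11733.9668 W

11733.9668 W


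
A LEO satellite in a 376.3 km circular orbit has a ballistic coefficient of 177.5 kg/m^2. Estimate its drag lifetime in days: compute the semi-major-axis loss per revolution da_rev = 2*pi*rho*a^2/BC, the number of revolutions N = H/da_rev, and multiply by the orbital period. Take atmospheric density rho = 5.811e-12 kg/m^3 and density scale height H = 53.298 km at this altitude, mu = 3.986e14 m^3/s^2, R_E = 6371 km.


a = R_E + alt = 6747.3000 km = 6.7473e+06 m
da_rev = 2*pi*rho*a^2/BC = 2*pi*5.811e-12*(6.7473e+06)^2/177.5 = 9.364669 m per revolution
N = H/da_rev = 53298.0000 m / 9.364669 m = 5691.3918 revolutions
P = 2*pi*sqrt(a^3/mu) = 5515.7713 s
lifetime = N*P = 5691.3918 * 5515.7713 = 3.1392416e+07 s = 363.3381 days

363.3381 days


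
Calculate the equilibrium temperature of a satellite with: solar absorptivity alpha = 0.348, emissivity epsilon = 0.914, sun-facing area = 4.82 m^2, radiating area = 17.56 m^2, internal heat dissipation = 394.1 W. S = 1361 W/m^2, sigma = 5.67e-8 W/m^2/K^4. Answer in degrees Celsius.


Numerator = alpha*S*A_sun + Q_int = 0.348*1361*4.82 + 394.1 = 2676.9870 W
Denominator = eps*sigma*A_rad = 0.914*5.67e-8*17.56 = 9.1002593e-07 W/K^4
T^4 = 2.9416601e+09 K^4
T = 232.8885 K = -40.2615 C

-40.2615 degrees Celsius


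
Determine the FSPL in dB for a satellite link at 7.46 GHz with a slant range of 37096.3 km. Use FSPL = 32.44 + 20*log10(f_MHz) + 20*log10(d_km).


f = 7.46 GHz = 7460.0000 MHz
d = 37096.3 km
FSPL = 32.44 + 20*log10(7460.0000) + 20*log10(37096.3)
FSPL = 32.44 + 77.4548 + 91.3866
FSPL = 201.2814 dB

201.2814 dB


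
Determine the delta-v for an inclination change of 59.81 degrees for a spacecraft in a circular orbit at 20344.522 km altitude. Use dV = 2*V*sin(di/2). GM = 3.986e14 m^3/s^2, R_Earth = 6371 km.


r = 26715.5220 km = 2.6715522e+07 m
V = sqrt(mu/r) = 3862.6630 m/s
di = 59.81 deg = 1.0439 rad
dV = 2*V*sin(di/2) = 2*3862.6630*sin(0.5219407)
dV = 3851.5647 m/s = 3.8516 km/s

3.8516 km/s


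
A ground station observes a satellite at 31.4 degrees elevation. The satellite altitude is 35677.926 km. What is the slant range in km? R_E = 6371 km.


h = 35677.926 km, el = 31.4 deg
d = -R_E*sin(el) + sqrt((R_E*sin(el))^2 + 2*R_E*h + h^2)
d = -6371.0000*sin(0.5480334) + sqrt((6371.0000*0.5210096)^2 + 2*6371.0000*35677.926 + 35677.926^2)
d = 38376.4584 km

38376.4584 km


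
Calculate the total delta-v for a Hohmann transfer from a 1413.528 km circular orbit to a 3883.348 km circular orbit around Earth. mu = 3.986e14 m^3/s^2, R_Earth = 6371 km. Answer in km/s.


r1 = 7784.5280 km = 7.784528e+06 m
r2 = 10254.3480 km = 1.0254348e+07 m
dv1 = sqrt(mu/r1)*(sqrt(2*r2/(r1+r2)) - 1) = 474.1577 m/s
dv2 = sqrt(mu/r2)*(1 - sqrt(2*r1/(r1+r2))) = 442.5202 m/s
total dv = |dv1| + |dv2| = 474.1577 + 442.5202 = 916.6778 m/s = 0.9166778 km/s

0.9167 km/s


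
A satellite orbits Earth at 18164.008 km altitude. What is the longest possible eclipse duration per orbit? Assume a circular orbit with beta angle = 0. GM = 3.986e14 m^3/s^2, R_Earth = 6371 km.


r = 24535.0080 km
T = 637.4399 min
Eclipse fraction = arcsin(R_E/r)/pi = arcsin(6371.0000/24535.0080)/pi
= arcsin(0.2596698)/pi = 0.08361371
Eclipse duration = 0.08361371 * 637.4399 = 53.2987 min

53.2987 minutes


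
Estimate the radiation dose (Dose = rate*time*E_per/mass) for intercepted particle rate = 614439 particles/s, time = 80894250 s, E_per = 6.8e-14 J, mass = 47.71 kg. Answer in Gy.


Total energy deposited = rate * time * E_per
  = 614439 * 80894250 * 6.8e-14 = 3.3799 J
Dose = E_total / mass = 3.3799 / 47.71
Dose = 0.07084283 Gy

0.0708 Gy


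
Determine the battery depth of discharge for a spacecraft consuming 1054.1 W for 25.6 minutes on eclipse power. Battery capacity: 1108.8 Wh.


E_used = P * t / 60 = 1054.1 * 25.6 / 60 = 449.7493 Wh
DOD = E_used / E_total * 100 = 449.7493 / 1108.8 * 100
DOD = 40.5618 %

40.5618 %


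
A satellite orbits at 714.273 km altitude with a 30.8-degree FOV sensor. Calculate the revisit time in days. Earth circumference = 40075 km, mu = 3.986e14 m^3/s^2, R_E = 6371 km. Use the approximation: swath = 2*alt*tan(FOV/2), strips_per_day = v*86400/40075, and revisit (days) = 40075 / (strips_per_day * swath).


swath = 2*714.273*tan(0.2687807) = 393.4871 km
v = sqrt(mu/r) = 7500.5024 m/s = 7.5005 km/s
strips/day = v*86400/40075 = 7.5005*86400/40075 = 16.1708
coverage/day = strips * swath = 16.1708 * 393.4871 = 6362.9878 km
revisit = 40075 / 6362.9878 = 6.2981 days

6.2981 days


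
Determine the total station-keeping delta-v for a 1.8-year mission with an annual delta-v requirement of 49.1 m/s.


dV = rate * years = 49.1 * 1.8
dV = 88.3800 m/s

88.3800 m/s


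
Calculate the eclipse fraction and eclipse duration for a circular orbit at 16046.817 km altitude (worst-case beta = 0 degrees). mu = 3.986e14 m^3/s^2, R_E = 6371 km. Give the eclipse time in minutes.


r = 22417.8170 km
T = 556.7368 min
Eclipse fraction = arcsin(R_E/r)/pi = arcsin(6371.0000/22417.8170)/pi
= arcsin(0.2841936)/pi = 0.09172584
Eclipse duration = 0.09172584 * 556.7368 = 51.0672 min

51.0672 minutes


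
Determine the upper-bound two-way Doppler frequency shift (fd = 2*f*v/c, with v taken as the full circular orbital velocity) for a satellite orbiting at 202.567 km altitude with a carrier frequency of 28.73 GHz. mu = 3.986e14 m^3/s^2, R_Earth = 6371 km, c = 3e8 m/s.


r = 6.573567e+06 m
v = sqrt(mu/r) = 7786.9628 m/s (worst-case radial velocity)
f = 28.73 GHz = 2.873e+10 Hz
fd = 2*f*v/c = 2*2.873e+10*7786.9628/3.0e+08
fd = 1.4914629e+06 Hz

1.4915e+06 Hz


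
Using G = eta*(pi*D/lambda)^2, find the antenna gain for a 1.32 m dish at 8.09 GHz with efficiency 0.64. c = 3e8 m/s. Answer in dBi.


lambda = c/f = 3e8 / 8.09e+09 = 0.03708282 m
G = eta*(pi*D/lambda)^2 = 0.64*(pi*1.32/0.03708282)^2
G = 8003.5399 (linear)
G = 10*log10(8003.5399) = 39.0328 dBi

39.0328 dBi


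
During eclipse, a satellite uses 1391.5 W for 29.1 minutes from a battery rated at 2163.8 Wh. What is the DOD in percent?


E_used = P * t / 60 = 1391.5 * 29.1 / 60 = 674.8775 Wh
DOD = E_used / E_total * 100 = 674.8775 / 2163.8 * 100
DOD = 31.1895 %

31.1895 %


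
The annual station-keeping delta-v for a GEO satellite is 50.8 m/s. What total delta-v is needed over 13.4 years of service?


dV = rate * years = 50.8 * 13.4
dV = 680.7200 m/s

680.7200 m/s


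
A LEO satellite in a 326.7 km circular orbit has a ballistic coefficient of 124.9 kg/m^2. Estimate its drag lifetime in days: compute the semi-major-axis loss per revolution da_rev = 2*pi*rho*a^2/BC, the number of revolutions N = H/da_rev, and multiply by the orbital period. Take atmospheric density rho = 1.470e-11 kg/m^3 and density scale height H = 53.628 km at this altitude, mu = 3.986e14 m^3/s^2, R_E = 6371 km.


a = R_E + alt = 6697.7000 km = 6.6977e+06 m
da_rev = 2*pi*rho*a^2/BC = 2*pi*1.470e-11*(6.6977e+06)^2/124.9 = 33.173107 m per revolution
N = H/da_rev = 53628.0000 m / 33.173107 m = 1616.6107 revolutions
P = 2*pi*sqrt(a^3/mu) = 5455.0628 s
lifetime = N*P = 1616.6107 * 5455.0628 = 8.8187131e+06 s = 102.0684 days

102.0684 days


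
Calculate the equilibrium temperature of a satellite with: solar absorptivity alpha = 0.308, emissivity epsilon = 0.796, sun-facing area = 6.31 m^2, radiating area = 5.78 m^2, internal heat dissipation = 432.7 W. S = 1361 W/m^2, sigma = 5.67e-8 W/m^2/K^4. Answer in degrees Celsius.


Numerator = alpha*S*A_sun + Q_int = 0.308*1361*6.31 + 432.7 = 3077.7763 W
Denominator = eps*sigma*A_rad = 0.796*5.67e-8*5.78 = 2.608699e-07 W/K^4
T^4 = 1.1798127e+10 K^4
T = 329.5742 K = 56.4242 C

56.4242 degrees Celsius


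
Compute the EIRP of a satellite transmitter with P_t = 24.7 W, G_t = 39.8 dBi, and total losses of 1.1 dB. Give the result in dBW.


Pt = 24.7 W = 13.9270 dBW
EIRP = Pt_dBW + Gt - losses = 13.9270 + 39.8 - 1.1 = 52.6270 dBW

52.6270 dBW


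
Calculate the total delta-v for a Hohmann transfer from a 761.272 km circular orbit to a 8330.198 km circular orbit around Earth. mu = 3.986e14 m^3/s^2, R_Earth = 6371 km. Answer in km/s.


r1 = 7132.2720 km = 7.132272e+06 m
r2 = 14701.1980 km = 1.4701198e+07 m
dv1 = sqrt(mu/r1)*(sqrt(2*r2/(r1+r2)) - 1) = 1199.5547 m/s
dv2 = sqrt(mu/r2)*(1 - sqrt(2*r1/(r1+r2))) = 998.2413 m/s
total dv = |dv1| + |dv2| = 1199.5547 + 998.2413 = 2197.7960 m/s = 2.1978 km/s

2.1978 km/s


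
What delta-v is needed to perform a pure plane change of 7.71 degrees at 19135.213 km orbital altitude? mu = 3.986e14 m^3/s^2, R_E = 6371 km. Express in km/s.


r = 25506.2130 km = 2.5506213e+07 m
V = sqrt(mu/r) = 3953.1715 m/s
di = 7.71 deg = 0.1345649 rad
dV = 2*V*sin(di/2) = 2*3953.1715*sin(0.06728244)
dV = 531.5568 m/s = 0.5315568 km/s

0.5316 km/s


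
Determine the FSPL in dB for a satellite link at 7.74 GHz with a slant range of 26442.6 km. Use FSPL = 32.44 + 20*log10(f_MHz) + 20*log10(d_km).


f = 7.74 GHz = 7740.0000 MHz
d = 26442.6 km
FSPL = 32.44 + 20*log10(7740.0000) + 20*log10(26442.6)
FSPL = 32.44 + 77.7748 + 88.4461
FSPL = 198.6609 dB

198.6609 dB


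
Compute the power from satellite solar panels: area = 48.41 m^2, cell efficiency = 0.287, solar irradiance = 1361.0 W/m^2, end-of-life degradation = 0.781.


P = area * eta * S * degradation
P = 48.41 * 0.287 * 1361.0 * 0.781
P = 14768.1515 W

14768.1515 W


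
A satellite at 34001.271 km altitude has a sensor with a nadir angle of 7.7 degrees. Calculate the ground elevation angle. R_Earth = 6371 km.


r = R_E + alt = 40372.2710 km
Law of sines in the satellite / Earth-center / ground-point triangle:
  sin(nadir)/R_E = sin(90 + el)/r  =>  cos(el) = (r/R_E)*sin(nadir)
cos(el) = (40372.2710 / 6371.0000) * sin(7.7 deg) = 0.8490546
el = arccos(0.8490546) = 31.8910 deg
(Earth-central angle = 90 - nadir - el = 50.4090 deg)

31.8910 degrees


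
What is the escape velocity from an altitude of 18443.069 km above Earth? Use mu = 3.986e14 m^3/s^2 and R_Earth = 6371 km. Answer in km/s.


r = 6371.0 + 18443.069 = 24814.0690 km = 2.4814069e+07 m
v_esc = sqrt(2*mu/r) = sqrt(2*3.986e14 / 2.4814069e+07)
v_esc = 5668.0628 m/s = 5.6681 km/s

5.6681 km/s


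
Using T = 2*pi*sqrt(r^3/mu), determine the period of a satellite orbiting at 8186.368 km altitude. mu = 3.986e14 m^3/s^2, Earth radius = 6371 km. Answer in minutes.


r = 14557.3680 km = 1.4557368e+07 m
T = 2*pi*sqrt(r^3/mu) = 2*pi*sqrt(3.0849532e+21 / 3.986e14)
T = 17479.7619 s = 291.3294 min

291.3294 minutes


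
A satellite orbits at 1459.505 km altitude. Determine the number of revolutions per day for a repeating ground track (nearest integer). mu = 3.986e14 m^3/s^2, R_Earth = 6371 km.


r = 7.830505e+06 m
T = 2*pi*sqrt(r^3/mu) = 6895.9782 s = 114.9330 min
revs/day = 1440 / 114.9330 = 12.5290
Rounded: 13 revolutions per day

13 revolutions per day


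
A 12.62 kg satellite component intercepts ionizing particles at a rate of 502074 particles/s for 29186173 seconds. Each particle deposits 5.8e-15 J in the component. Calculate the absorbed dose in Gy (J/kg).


Total energy deposited = rate * time * E_per
  = 502074 * 29186173 * 5.8e-15 = 0.08499099 J
Dose = E_total / mass = 0.08499099 / 12.62
Dose = 0.006734627 Gy

0.0067 Gy


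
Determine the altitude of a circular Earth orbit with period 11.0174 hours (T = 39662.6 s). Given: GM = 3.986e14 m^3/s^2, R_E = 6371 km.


T = 39662.6 s
r = (mu*T^2/(4*pi^2))^(1/3) = (3.986e14 * 39662.6^2 / (4*pi^2))^(1/3)
r = 2.5136992e+07 m = 25136.9919 km
alt = r - R_E = 25136.9919 - 6371 = 18765.9919 km

18765.9919 km


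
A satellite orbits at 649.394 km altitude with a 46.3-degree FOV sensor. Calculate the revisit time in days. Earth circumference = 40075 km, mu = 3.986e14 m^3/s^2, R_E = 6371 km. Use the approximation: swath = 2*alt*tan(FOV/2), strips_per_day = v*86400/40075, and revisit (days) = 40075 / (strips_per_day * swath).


swath = 2*649.394*tan(0.4040437) = 555.3201 km
v = sqrt(mu/r) = 7535.0806 m/s = 7.5351 km/s
strips/day = v*86400/40075 = 7.5351*86400/40075 = 16.2453
coverage/day = strips * swath = 16.2453 * 555.3201 = 9021.3501 km
revisit = 40075 / 9021.3501 = 4.4422 days

4.4422 days


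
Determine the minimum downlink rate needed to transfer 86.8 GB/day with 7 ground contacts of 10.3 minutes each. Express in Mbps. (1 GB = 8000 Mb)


total contact time = 7 * 10.3 * 60 = 4326.0000 s
data = 86.8 GB = 694400.0000 Mb
rate = 694400.0000 / 4326.0000 = 160.5178 Mbps

160.5178 Mbps


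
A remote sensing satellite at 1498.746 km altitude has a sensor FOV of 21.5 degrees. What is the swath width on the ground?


FOV = 21.5 deg = 0.3752458 rad
swath = 2 * alt * tan(FOV/2) = 2 * 1498.746 * tan(0.1876229)
swath = 2 * 1498.746 * 0.1898559
swath = 569.0916 km

569.0916 km


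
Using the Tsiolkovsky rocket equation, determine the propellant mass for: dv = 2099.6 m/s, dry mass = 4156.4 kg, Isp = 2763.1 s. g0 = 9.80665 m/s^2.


ve = Isp * g0 = 2763.1 * 9.80665 = 27096.754615 m/s
mass ratio = exp(dv/ve) = exp(2099.6/27096.754615) = 1.08056634
m_prop = m_dry * (mr - 1) = 4156.4 * (1.08056634 - 1)
m_prop = 334.8659 kg

334.8659 kg


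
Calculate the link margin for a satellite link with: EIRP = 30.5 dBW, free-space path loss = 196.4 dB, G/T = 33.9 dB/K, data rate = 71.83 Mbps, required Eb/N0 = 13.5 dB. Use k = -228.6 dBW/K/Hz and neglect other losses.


C/N0 = EIRP - FSPL + G/T - k = 30.5 - 196.4 + 33.9 - (-228.6)
C/N0 = 96.6000 dB-Hz
R_b = 71.83 Mbps = 7.183e+07 bps -> 10*log10(R_b) = 78.5631 dB-Hz
Eb/N0 = C/N0 - 10*log10(R_b) = 96.6000 - 78.5631 = 18.0369 dB
Margin = Eb/N0 - Eb/N0_req = 18.0369 - 13.5 = 4.5369 dB (link closes)

4.5369 dB


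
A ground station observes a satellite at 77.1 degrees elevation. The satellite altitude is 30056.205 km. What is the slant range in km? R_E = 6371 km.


h = 30056.205 km, el = 77.1 deg
d = -R_E*sin(el) + sqrt((R_E*sin(el))^2 + 2*R_E*h + h^2)
d = -6371.0000*sin(1.3456) + sqrt((6371.0000*0.9747612)^2 + 2*6371.0000*30056.205 + 30056.205^2)
d = 30189.2230 km

30189.2230 km


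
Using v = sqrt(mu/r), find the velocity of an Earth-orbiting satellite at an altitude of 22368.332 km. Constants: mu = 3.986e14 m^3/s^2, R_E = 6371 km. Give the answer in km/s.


r = R_E + alt = 6371.0 + 22368.332 = 28739.3320 km = 2.8739332e+07 m
v = sqrt(mu/r) = sqrt(3.986e14 / 2.8739332e+07) = 3724.1770 m/s = 3.7242 km/s

3.7242 km/s


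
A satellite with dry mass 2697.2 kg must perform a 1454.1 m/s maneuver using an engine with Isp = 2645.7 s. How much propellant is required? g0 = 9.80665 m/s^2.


ve = Isp * g0 = 2645.7 * 9.80665 = 25945.453905 m/s
mass ratio = exp(dv/ve) = exp(1454.1/25945.453905) = 1.05764475
m_prop = m_dry * (mr - 1) = 2697.2 * (1.05764475 - 1)
m_prop = 155.4794 kg

155.4794 kg


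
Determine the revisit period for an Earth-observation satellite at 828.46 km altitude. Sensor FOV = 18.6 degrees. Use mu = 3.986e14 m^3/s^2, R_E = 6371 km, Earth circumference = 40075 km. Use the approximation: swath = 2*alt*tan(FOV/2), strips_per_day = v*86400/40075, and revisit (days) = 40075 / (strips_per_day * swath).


swath = 2*828.46*tan(0.1623156) = 271.3311 km
v = sqrt(mu/r) = 7440.7838 m/s = 7.4408 km/s
strips/day = v*86400/40075 = 7.4408*86400/40075 = 16.0420
coverage/day = strips * swath = 16.0420 * 271.3311 = 4352.6967 km
revisit = 40075 / 4352.6967 = 9.2069 days

9.2069 days


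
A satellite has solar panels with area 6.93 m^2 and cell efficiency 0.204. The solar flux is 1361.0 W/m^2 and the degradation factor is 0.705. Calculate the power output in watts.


P = area * eta * S * degradation
P = 6.93 * 0.204 * 1361.0 * 0.705
P = 1356.4714 W

1356.4714 W


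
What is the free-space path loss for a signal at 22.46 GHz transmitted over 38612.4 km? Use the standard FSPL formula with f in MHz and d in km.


f = 22.46 GHz = 22460.0000 MHz
d = 38612.4 km
FSPL = 32.44 + 20*log10(22460.0000) + 20*log10(38612.4)
FSPL = 32.44 + 87.0282 + 91.7345
FSPL = 211.2027 dB

211.2027 dB


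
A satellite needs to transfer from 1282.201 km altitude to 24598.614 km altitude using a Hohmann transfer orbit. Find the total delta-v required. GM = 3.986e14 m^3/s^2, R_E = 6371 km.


r1 = 7653.2010 km = 7.653201e+06 m
r2 = 30969.6140 km = 3.0969614e+07 m
dv1 = sqrt(mu/r1)*(sqrt(2*r2/(r1+r2)) - 1) = 1922.3564 m/s
dv2 = sqrt(mu/r2)*(1 - sqrt(2*r1/(r1+r2))) = 1329.0977 m/s
total dv = |dv1| + |dv2| = 1922.3564 + 1329.0977 = 3251.4541 m/s = 3.2515 km/s

3.2515 km/s


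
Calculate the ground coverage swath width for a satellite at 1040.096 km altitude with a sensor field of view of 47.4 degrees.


FOV = 47.4 deg = 0.8272861 rad
swath = 2 * alt * tan(FOV/2) = 2 * 1040.096 * tan(0.413643)
swath = 2 * 1040.096 * 0.4389693
swath = 913.1404 km

913.1404 km


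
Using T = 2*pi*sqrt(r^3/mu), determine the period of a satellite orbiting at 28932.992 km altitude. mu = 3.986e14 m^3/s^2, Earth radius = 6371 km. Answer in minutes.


r = 35303.9920 km = 3.5303992e+07 m
T = 2*pi*sqrt(r^3/mu) = 2*pi*sqrt(4.4001902e+22 / 3.986e14)
T = 66015.6563 s = 1100.2609 min

1100.2609 minutes


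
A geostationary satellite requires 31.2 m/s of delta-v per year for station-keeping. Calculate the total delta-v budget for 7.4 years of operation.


dV = rate * years = 31.2 * 7.4
dV = 230.8800 m/s

230.8800 m/s


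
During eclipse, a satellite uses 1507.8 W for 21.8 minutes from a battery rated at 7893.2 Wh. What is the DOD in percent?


E_used = P * t / 60 = 1507.8 * 21.8 / 60 = 547.8340 Wh
DOD = E_used / E_total * 100 = 547.8340 / 7893.2 * 100
DOD = 6.9406 %

6.9406 %


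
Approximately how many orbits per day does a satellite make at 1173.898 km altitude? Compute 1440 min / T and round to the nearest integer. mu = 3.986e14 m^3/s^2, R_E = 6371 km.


r = 7.544898e+06 m
T = 2*pi*sqrt(r^3/mu) = 6522.1575 s = 108.7026 min
revs/day = 1440 / 108.7026 = 13.2472
Rounded: 13 revolutions per day

13 revolutions per day


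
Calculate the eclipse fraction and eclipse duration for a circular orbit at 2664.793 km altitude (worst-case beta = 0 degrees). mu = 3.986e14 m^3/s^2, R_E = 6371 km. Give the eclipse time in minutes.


r = 9035.7930 km
T = 142.4654 min
Eclipse fraction = arcsin(R_E/r)/pi = arcsin(6371.0000/9035.7930)/pi
= arcsin(0.7050848)/pi = 0.2490911
Eclipse duration = 0.2490911 * 142.4654 = 35.4869 min

35.4869 minutes


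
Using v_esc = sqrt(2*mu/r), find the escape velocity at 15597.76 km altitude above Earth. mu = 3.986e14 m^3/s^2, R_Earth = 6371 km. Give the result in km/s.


r = 6371.0 + 15597.76 = 21968.7600 km = 2.196876e+07 m
v_esc = sqrt(2*mu/r) = sqrt(2*3.986e14 / 2.196876e+07)
v_esc = 6023.9433 m/s = 6.0239 km/s

6.0239 km/s


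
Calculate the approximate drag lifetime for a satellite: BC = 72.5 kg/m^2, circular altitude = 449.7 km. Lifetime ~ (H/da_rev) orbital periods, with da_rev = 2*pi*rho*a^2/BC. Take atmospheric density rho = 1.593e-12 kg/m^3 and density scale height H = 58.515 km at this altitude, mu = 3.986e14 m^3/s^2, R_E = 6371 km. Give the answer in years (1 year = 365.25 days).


a = R_E + alt = 6820.7000 km = 6.8207e+06 m
da_rev = 2*pi*rho*a^2/BC = 2*pi*1.593e-12*(6.8207e+06)^2/72.5 = 6.422669 m per revolution
N = H/da_rev = 58515.0000 m / 6.422669 m = 9110.6985 revolutions
P = 2*pi*sqrt(a^3/mu) = 5606.0200 s
lifetime = N*P = 9110.6985 * 5606.0200 = 5.1074758e+07 s = 591.1430 days
years = 591.1430 / 365.25 = 1.6185 years

1.6185 years


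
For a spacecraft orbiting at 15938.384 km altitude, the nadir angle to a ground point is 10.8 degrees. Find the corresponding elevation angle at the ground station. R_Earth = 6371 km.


r = R_E + alt = 22309.3840 km
Law of sines in the satellite / Earth-center / ground-point triangle:
  sin(nadir)/R_E = sin(90 + el)/r  =>  cos(el) = (r/R_E)*sin(nadir)
cos(el) = (22309.3840 / 6371.0000) * sin(10.8 deg) = 0.6561547
el = arccos(0.6561547) = 48.9927 deg
(Earth-central angle = 90 - nadir - el = 30.2073 deg)

48.9927 degrees


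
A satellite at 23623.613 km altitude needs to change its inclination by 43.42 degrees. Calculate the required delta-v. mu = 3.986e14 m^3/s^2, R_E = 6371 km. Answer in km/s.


r = 29994.6130 km = 2.9994613e+07 m
V = sqrt(mu/r) = 3645.4153 m/s
di = 43.42 deg = 0.757822 rad
dV = 2*V*sin(di/2) = 2*3645.4153*sin(0.378911)
dV = 2696.9433 m/s = 2.6969 km/s

2.6969 km/s


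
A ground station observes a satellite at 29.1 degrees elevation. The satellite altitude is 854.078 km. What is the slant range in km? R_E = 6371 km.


h = 854.078 km, el = 29.1 deg
d = -R_E*sin(el) + sqrt((R_E*sin(el))^2 + 2*R_E*h + h^2)
d = -6371.0000*sin(0.5078908) + sqrt((6371.0000*0.4863354)^2 + 2*6371.0000*854.078 + 854.078^2)
d = 1507.2558 km

1507.2558 km


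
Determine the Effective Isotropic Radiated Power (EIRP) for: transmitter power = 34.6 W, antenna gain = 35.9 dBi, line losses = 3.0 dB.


Pt = 34.6 W = 15.3908 dBW
EIRP = Pt_dBW + Gt - losses = 15.3908 + 35.9 - 3.0 = 48.2908 dBW

48.2908 dBW


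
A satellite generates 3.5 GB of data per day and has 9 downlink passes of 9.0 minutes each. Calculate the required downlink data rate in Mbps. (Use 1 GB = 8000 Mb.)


total contact time = 9 * 9.0 * 60 = 4860.0000 s
data = 3.5 GB = 28000.0000 Mb
rate = 28000.0000 / 4860.0000 = 5.7613 Mbps

5.7613 Mbps


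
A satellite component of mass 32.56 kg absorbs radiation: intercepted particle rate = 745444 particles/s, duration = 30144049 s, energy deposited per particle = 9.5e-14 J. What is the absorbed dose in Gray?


Total energy deposited = rate * time * E_per
  = 745444 * 30144049 * 9.5e-14 = 2.1347 J
Dose = E_total / mass = 2.1347 / 32.56
Dose = 0.06556255 Gy

0.0656 Gy


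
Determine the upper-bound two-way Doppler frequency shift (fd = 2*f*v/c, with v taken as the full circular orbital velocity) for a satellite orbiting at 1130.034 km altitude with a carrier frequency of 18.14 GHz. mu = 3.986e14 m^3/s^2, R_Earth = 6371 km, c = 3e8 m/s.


r = 7.501034e+06 m
v = sqrt(mu/r) = 7289.6736 m/s (worst-case radial velocity)
f = 18.14 GHz = 1.814e+10 Hz
fd = 2*f*v/c = 2*1.814e+10*7289.6736/3.0e+08
fd = 881564.5218 Hz

881564.5218 Hz


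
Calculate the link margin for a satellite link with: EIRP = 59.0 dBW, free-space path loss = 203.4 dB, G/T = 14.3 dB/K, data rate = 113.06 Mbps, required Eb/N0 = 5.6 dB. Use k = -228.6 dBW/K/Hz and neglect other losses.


C/N0 = EIRP - FSPL + G/T - k = 59.0 - 203.4 + 14.3 - (-228.6)
C/N0 = 98.5000 dB-Hz
R_b = 113.06 Mbps = 1.1306e+08 bps -> 10*log10(R_b) = 80.5331 dB-Hz
Eb/N0 = C/N0 - 10*log10(R_b) = 98.5000 - 80.5331 = 17.9669 dB
Margin = Eb/N0 - Eb/N0_req = 17.9669 - 5.6 = 12.3669 dB (link closes)

12.3669 dB


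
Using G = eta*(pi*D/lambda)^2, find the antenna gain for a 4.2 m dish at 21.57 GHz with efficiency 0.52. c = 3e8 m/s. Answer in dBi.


lambda = c/f = 3e8 / 2.157e+10 = 0.01390821 m
G = eta*(pi*D/lambda)^2 = 0.52*(pi*4.2/0.01390821)^2
G = 468014.6530 (linear)
G = 10*log10(468014.6530) = 56.7026 dBi

56.7026 dBi


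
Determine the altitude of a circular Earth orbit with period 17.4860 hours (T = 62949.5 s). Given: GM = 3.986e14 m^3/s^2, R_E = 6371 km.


T = 62949.5 s
r = (mu*T^2/(4*pi^2))^(1/3) = (3.986e14 * 62949.5^2 / (4*pi^2))^(1/3)
r = 3.42022e+07 m = 34202.2000 km
alt = r - R_E = 34202.2000 - 6371 = 27831.2000 km

27831.2000 km


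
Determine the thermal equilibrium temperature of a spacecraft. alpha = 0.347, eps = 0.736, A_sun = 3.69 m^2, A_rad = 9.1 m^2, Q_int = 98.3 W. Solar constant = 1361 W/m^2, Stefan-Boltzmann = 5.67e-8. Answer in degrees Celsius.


Numerator = alpha*S*A_sun + Q_int = 0.347*1361*3.69 + 98.3 = 1840.9652 W
Denominator = eps*sigma*A_rad = 0.736*5.67e-8*9.1 = 3.7975392e-07 W/K^4
T^4 = 4.8477847e+09 K^4
T = 263.8675 K = -9.2825 C

-9.2825 degrees Celsius


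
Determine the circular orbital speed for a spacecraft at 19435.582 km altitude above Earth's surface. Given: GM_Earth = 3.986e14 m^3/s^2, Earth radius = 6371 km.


r = R_E + alt = 6371.0 + 19435.582 = 25806.5820 km = 2.5806582e+07 m
v = sqrt(mu/r) = sqrt(3.986e14 / 2.5806582e+07) = 3930.0982 m/s = 3.9301 km/s

3.9301 km/s


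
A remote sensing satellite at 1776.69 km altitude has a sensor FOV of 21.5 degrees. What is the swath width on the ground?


FOV = 21.5 deg = 0.3752458 rad
swath = 2 * alt * tan(FOV/2) = 2 * 1776.69 * tan(0.1876229)
swath = 2 * 1776.69 * 0.1898559
swath = 674.6303 km

674.6303 km


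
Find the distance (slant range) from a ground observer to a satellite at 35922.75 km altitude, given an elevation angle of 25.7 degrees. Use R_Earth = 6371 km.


h = 35922.75 km, el = 25.7 deg
d = -R_E*sin(el) + sqrt((R_E*sin(el))^2 + 2*R_E*h + h^2)
d = -6371.0000*sin(0.4485496) + sqrt((6371.0000*0.4336591)^2 + 2*6371.0000*35922.75 + 35922.75^2)
d = 39139.4842 km

39139.4842 km


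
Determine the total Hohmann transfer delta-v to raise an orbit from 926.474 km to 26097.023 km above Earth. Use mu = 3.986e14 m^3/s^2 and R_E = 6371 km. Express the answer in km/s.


r1 = 7297.4740 km = 7.297474e+06 m
r2 = 32468.0230 km = 3.2468023e+07 m
dv1 = sqrt(mu/r1)*(sqrt(2*r2/(r1+r2)) - 1) = 2053.7047 m/s
dv2 = sqrt(mu/r2)*(1 - sqrt(2*r1/(r1+r2))) = 1381.1106 m/s
total dv = |dv1| + |dv2| = 2053.7047 + 1381.1106 = 3434.8153 m/s = 3.4348 km/s

3.4348 km/s


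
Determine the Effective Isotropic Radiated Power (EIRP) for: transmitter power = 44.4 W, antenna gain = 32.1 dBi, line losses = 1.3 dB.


Pt = 44.4 W = 16.4738 dBW
EIRP = Pt_dBW + Gt - losses = 16.4738 + 32.1 - 1.3 = 47.2738 dBW

47.2738 dBW


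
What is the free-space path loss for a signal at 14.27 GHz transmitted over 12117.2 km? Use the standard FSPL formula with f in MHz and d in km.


f = 14.27 GHz = 14270.0000 MHz
d = 12117.2 km
FSPL = 32.44 + 20*log10(14270.0000) + 20*log10(12117.2)
FSPL = 32.44 + 83.0885 + 81.6680
FSPL = 197.1965 dB

197.1965 dB


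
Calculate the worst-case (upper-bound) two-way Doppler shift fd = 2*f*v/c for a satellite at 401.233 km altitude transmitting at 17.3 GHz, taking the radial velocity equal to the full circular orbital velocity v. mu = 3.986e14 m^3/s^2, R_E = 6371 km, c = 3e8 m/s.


r = 6.772233e+06 m
v = sqrt(mu/r) = 7671.8959 m/s (worst-case radial velocity)
f = 17.3 GHz = 1.73e+10 Hz
fd = 2*f*v/c = 2*1.73e+10*7671.8959/3.0e+08
fd = 884825.3273 Hz

884825.3273 Hz


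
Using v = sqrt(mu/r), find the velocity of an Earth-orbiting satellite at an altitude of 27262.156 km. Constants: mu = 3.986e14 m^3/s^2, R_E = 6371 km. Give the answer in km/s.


r = R_E + alt = 6371.0 + 27262.156 = 33633.1560 km = 3.3633156e+07 m
v = sqrt(mu/r) = sqrt(3.986e14 / 3.3633156e+07) = 3442.5863 m/s = 3.4426 km/s

3.4426 km/s


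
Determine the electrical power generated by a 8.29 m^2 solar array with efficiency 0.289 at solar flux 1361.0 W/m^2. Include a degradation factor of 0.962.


P = area * eta * S * degradation
P = 8.29 * 0.289 * 1361.0 * 0.962
P = 3136.7909 W

3136.7909 W


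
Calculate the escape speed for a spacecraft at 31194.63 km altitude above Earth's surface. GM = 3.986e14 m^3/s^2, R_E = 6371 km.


r = 6371.0 + 31194.63 = 37565.6300 km = 3.756563e+07 m
v_esc = sqrt(2*mu/r) = sqrt(2*3.986e14 / 3.756563e+07)
v_esc = 4606.6828 m/s = 4.6067 km/s

4.6067 km/s


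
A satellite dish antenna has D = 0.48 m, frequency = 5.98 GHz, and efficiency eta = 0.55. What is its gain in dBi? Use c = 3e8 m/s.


lambda = c/f = 3e8 / 5.98e+09 = 0.05016722 m
G = eta*(pi*D/lambda)^2 = 0.55*(pi*0.48/0.05016722)^2
G = 496.9409 (linear)
G = 10*log10(496.9409) = 26.9630 dBi

26.9630 dBi


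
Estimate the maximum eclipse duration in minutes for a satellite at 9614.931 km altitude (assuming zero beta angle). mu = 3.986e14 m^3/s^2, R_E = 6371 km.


r = 15985.9310 km
T = 335.2485 min
Eclipse fraction = arcsin(R_E/r)/pi = arcsin(6371.0000/15985.9310)/pi
= arcsin(0.3985379)/pi = 0.1304823
Eclipse duration = 0.1304823 * 335.2485 = 43.7440 min

43.7440 minutes


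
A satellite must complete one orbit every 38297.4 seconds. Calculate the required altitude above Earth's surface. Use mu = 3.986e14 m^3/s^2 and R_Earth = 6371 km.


T = 38297.4 s
r = (mu*T^2/(4*pi^2))^(1/3) = (3.986e14 * 38297.4^2 / (4*pi^2))^(1/3)
r = 2.4556815e+07 m = 24556.8155 km
alt = r - R_E = 24556.8155 - 6371 = 18185.8155 km

18185.8155 km


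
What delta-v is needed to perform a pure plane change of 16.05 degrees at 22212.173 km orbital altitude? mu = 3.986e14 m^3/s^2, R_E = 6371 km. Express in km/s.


r = 28583.1730 km = 2.8583173e+07 m
V = sqrt(mu/r) = 3734.3363 m/s
di = 16.05 deg = 0.2801253 rad
dV = 2*V*sin(di/2) = 2*3734.3363*sin(0.1400627)
dV = 1042.6653 m/s = 1.0427 km/s

1.0427 km/s


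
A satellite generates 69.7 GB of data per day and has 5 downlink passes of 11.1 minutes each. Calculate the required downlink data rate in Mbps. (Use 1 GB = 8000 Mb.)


total contact time = 5 * 11.1 * 60 = 3330.0000 s
data = 69.7 GB = 557600.0000 Mb
rate = 557600.0000 / 3330.0000 = 167.4474 Mbps

167.4474 Mbps


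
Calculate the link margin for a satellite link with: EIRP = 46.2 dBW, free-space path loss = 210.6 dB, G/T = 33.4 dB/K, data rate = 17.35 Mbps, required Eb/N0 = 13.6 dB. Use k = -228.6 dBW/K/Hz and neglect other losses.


C/N0 = EIRP - FSPL + G/T - k = 46.2 - 210.6 + 33.4 - (-228.6)
C/N0 = 97.6000 dB-Hz
R_b = 17.35 Mbps = 1.735e+07 bps -> 10*log10(R_b) = 72.3930 dB-Hz
Eb/N0 = C/N0 - 10*log10(R_b) = 97.6000 - 72.3930 = 25.2070 dB
Margin = Eb/N0 - Eb/N0_req = 25.2070 - 13.6 = 11.6070 dB (link closes)

11.6070 dB


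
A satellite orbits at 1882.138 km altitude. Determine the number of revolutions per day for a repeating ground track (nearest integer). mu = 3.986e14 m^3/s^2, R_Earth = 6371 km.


r = 8.253138e+06 m
T = 2*pi*sqrt(r^3/mu) = 7461.7360 s = 124.3623 min
revs/day = 1440 / 124.3623 = 11.5791
Rounded: 12 revolutions per day

12 revolutions per day


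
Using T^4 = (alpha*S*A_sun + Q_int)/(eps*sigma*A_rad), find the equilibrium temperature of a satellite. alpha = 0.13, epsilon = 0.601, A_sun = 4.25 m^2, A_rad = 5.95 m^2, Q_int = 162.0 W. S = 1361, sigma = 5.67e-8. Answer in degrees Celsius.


Numerator = alpha*S*A_sun + Q_int = 0.13*1361*4.25 + 162.0 = 913.9525 W
Denominator = eps*sigma*A_rad = 0.601*5.67e-8*5.95 = 2.0275636e-07 W/K^4
T^4 = 4.507639e+09 K^4
T = 259.1119 K = -14.0381 C

-14.0381 degrees Celsius


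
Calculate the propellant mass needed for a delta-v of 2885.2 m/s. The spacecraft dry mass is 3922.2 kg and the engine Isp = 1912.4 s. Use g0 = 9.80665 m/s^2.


ve = Isp * g0 = 1912.4 * 9.80665 = 18754.237460 m/s
mass ratio = exp(dv/ve) = exp(2885.2/18754.237460) = 1.16630726
m_prop = m_dry * (mr - 1) = 3922.2 * (1.16630726 - 1)
m_prop = 652.2903 kg

652.2903 kg


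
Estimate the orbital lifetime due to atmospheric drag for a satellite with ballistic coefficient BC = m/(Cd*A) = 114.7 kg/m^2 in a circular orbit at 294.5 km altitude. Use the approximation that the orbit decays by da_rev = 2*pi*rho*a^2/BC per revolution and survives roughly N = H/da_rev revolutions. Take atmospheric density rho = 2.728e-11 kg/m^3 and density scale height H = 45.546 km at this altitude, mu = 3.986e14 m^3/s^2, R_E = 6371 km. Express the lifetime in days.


a = R_E + alt = 6665.5000 km = 6.6655e+06 m
da_rev = 2*pi*rho*a^2/BC = 2*pi*2.728e-11*(6.6655e+06)^2/114.7 = 66.393610 m per revolution
N = H/da_rev = 45546.0000 m / 66.393610 m = 685.9998 revolutions
P = 2*pi*sqrt(a^3/mu) = 5415.7713 s
lifetime = N*P = 685.9998 * 5415.7713 = 3.7152178e+06 s = 43.0002 days

43.0002 days
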